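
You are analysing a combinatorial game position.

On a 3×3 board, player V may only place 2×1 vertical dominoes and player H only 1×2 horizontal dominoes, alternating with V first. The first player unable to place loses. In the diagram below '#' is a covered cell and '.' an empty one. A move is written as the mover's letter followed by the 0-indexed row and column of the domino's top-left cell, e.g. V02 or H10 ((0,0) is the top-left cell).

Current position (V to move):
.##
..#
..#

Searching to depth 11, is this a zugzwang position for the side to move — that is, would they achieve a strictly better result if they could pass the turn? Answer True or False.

ply 1, V at .##/..#/..# | V00=-1→###/#.#/..#; V10=+1→.##/#.#/#.#*; V11=+1→.##/.##/.##
ply 2: .##/#.#/#.# is terminal -1 (H); from .##/..#/..# depth 11
if V skipped the turn, H would face:
~ ply 1, H at .##/..#/..# | H10=+1→.##/###/..#*; H20=-1→.##/..#/###
~ ply 2: .##/###/..# is terminal -1 (V); from .##/..#/..# depth 11
compare (V): move=+1 vs pass=-1

zugzwang(.##/..#/..#, V) = False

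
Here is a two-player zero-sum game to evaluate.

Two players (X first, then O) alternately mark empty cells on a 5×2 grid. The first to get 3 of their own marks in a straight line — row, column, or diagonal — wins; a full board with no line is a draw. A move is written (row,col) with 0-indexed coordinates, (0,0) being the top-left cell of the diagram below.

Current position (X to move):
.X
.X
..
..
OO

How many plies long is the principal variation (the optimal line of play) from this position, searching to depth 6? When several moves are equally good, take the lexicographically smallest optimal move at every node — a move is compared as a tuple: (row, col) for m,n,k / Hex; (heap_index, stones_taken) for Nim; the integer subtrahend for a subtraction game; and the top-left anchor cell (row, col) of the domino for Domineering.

[.X/.X/../../OO] X move#1: (0,0):+0/XX/.X/../../OO, (1,0):+0/.X/XX/../../OO, (2,0):+0/.X/.X/X./../OO, (2,1):+1/.X/.X/.X/../OO*, (3,0):+0/.X/.X/../X./OO, (3,1):+0/.X/.X/../.X/OO
[.X/.X/.X/../OO] end (terminal -1, O#2); searched .X/.X/../../OO to 6

PV length from [.X/.X/../../OO]: 1 ply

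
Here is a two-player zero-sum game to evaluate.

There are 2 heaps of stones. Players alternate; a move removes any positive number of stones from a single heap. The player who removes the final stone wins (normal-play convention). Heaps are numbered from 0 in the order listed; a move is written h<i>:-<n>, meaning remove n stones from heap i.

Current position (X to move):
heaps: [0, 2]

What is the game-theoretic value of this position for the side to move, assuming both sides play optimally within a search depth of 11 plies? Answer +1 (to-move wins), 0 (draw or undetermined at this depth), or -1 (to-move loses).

value((0,2), X) = +1

p1 X@[(0,2)]: h1:-1[(0,1)]-1 h1:-2[(0,0)]+1*
p2 O@[(0,0)] terminal -1; root [(0,2)] d11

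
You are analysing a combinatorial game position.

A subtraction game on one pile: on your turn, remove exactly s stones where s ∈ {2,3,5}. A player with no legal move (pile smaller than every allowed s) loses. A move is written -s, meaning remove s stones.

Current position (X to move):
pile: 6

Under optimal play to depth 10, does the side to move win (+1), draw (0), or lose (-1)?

value(6, X) = +1

[6] X move#1: -2:-1/4, -3:-1/3, -5:+1/1*
[1] end (terminal -1, O#2); searched 6 to 10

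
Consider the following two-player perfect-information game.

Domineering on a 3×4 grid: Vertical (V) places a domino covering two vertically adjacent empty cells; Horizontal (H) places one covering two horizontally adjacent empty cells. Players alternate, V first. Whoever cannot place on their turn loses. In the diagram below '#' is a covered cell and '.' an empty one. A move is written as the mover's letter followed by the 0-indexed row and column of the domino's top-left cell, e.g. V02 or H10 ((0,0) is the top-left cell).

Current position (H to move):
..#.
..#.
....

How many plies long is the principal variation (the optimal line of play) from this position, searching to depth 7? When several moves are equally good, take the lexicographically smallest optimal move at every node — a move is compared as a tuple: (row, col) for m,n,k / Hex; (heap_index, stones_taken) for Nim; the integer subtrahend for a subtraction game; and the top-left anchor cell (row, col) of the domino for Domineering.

[..#./..#./....] H move#1: H00:-1/###./..#./...., H10:+1/..#./###./....*, H20:-1/..#./..#./##.., H21:-1/..#./..#./.##., H22:-1/..#./..#./..##
[..#./###./....] V move#2: V03:-1/..##/####/....*, V13:-1/..#./####/...#
[..##/####/....] H move#3: H00:+1/####/####/....*, H20:+1/..##/####/##.., H21:+1/..##/####/.##., H22:+1/..##/####/..##
[####/####/....] end (terminal -1, V#4); searched ..#./..#./.... to 7

PV length from [..#./..#./....]: 3 plies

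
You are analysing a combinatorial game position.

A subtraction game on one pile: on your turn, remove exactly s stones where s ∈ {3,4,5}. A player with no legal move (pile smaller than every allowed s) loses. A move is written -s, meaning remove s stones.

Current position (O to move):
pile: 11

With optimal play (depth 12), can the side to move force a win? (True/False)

O winning at [11]: True

p1 O@[11]: -3[8]+1* -4[7]-1 -5[6]-1
p2 X@[8]: -3[5]-1* -4[4]-1 -5[3]-1
p3 O@[5]: -3[2]+1* -4[1]+1 -5[0]+1
p4 X@[2] terminal -1; root [11] d12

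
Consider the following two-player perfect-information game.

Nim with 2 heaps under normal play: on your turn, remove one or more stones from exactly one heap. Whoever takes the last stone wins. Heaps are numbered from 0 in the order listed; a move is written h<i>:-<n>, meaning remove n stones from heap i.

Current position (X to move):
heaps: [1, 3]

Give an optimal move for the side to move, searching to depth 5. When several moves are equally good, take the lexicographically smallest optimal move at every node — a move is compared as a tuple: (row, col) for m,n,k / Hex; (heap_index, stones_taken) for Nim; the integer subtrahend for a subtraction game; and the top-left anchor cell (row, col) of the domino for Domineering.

p1 X@[(1,3)]: h0:-1[(0,3)]-1 h1:-1[(1,2)]-1 h1:-2[(1,1)]+1* h1:-3[(1,0)]-1
p2 O@[(1,1)]: h0:-1[(0,1)]-1* h1:-1[(1,0)]-1
p3 X@[(0,1)]: h1:-1[(0,0)]+1*
p4 O@[(0,0)] terminal -1; root [(1,3)] d5

X's best at [(1,3)]: h1:-2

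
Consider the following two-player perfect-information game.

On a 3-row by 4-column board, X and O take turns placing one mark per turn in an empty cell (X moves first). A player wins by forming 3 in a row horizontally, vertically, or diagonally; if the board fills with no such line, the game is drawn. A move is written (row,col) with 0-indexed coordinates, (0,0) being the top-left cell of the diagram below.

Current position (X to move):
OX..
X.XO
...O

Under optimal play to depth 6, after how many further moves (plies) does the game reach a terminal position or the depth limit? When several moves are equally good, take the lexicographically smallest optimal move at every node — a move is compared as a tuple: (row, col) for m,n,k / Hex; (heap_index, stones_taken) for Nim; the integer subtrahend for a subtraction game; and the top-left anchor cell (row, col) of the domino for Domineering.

PV length from [OX../X.XO/...O]: 3 plies

p1 X@[OX../X.XO/...O]: (0,2)[OXX./X.XO/...O]-1 (0,3)[OX.X/X.XO/...O]+1* (1,1)[OX../XXXO/...O]+1 (2,0)[OX../X.XO/X..O]-1 (2,1)[OX../X.XO/.X.O]-1 (2,2)[OX../X.XO/..XO]-1
p2 O@[OX.X/X.XO/...O]: (0,2)[OXOX/X.XO/...O]-1* (1,1)[OX.X/XOXO/...O]-1 (2,0)[OX.X/X.XO/O..O]-1 (2,1)[OX.X/X.XO/.O.O]-1 (2,2)[OX.X/X.XO/..OO]-1
p3 X@[OXOX/X.XO/...O]: (1,1)[OXOX/XXXO/...O]+1* (2,0)[OXOX/X.XO/X..O]+1 (2,1)[OXOX/X.XO/.X.O]+1 (2,2)[OXOX/X.XO/..XO]+1
p4 O@[OXOX/XXXO/...O] terminal -1; root [OX../X.XO/...O] d6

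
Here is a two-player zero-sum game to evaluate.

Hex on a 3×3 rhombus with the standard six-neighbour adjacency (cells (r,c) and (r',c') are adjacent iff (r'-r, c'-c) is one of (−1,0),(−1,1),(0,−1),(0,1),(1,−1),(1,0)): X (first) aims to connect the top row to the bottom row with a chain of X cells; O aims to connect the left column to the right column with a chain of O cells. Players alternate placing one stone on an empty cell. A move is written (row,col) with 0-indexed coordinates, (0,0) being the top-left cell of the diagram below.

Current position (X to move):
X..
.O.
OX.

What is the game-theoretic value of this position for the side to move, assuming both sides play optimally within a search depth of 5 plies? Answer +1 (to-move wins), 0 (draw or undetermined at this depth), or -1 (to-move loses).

value(X../.O./OX., X) = -1

[X../.O./OX.] X move#1: (0,1):-1/XX./.O./OX.*, (0,2):-1/X.X/.O./OX., (1,0):-1/X../XO./OX., (1,2):-1/X../.OX/OX., (2,2):-1/X../.O./OXX
[XX./.O./OX.] O move#2: (0,2):+1/XXO/.O./OX.*, (1,0):+1/XX./OO./OX., (1,2):+1/XX./.OO/OX., (2,2):+1/XX./.O./OXO
[XXO/.O./OX.] end (terminal -1, X#3); searched X../.O./OX. to 5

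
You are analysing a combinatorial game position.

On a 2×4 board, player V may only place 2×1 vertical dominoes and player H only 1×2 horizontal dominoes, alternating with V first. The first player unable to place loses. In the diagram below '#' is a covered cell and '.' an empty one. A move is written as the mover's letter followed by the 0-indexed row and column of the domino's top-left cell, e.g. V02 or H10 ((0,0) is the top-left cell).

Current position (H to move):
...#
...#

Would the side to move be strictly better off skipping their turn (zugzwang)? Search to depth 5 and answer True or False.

zugzwang(...#/...#, H) = False

ply 1, H at ...#/...# | H00=+1→##.#/...#*; H01=+1→.###/...#; H10=+1→...#/##.#; H11=+1→...#/.###
ply 2, V at ##.#/...# | V02=-1→####/..##*
ply 3, H at ####/..## | H10=+1→####/####*
ply 4: ####/#### is terminal -1 (V); from ...#/...# depth 5
suppose H passes — search the same position with V to move:
pass> ply 1, V at ...#/...# | V00=-1→#..#/#..#; V01=+1→.#.#/.#.#*; V02=-1→..##/..##
pass> ply 2: .#.#/.#.# is terminal -1 (H); from ...#/...# depth 5
for H: play +1, pass -1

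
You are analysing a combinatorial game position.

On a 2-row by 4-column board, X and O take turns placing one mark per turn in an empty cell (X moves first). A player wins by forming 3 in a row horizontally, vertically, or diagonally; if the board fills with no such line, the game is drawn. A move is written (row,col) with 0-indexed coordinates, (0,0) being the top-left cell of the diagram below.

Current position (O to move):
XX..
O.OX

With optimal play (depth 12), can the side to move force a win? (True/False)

O winning at [XX../O.OX]: True

[XX../O.OX] O move#1: (0,2):+0/XXO./O.OX, (0,3):-1/XX.O/O.OX, (1,1):+1/XX../OOOX*
[XX../OOOX] end (terminal -1, X#2); searched XX../O.OX to 12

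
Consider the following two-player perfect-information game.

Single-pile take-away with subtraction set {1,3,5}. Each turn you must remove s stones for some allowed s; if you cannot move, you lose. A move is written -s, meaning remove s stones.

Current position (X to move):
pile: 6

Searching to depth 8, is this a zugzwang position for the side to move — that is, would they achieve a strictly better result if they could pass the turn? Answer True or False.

zugzwang(6, X) = True

[6] X move#1: -1:-1/5*, -3:-1/3, -5:-1/1
[5] O move#2: -1:+1/4*, -3:+1/2, -5:+1/0
[4] X move#3: -1:-1/3*, -3:-1/1
[3] O move#4: -1:+1/2*, -3:+1/0
[2] X move#5: -1:-1/1*
[1] O move#6: -1:+1/0*
[0] end (terminal -1, X#7); searched 6 to 8
suppose X passes — search the same position with O to move:
pass> [6] O move#1: -1:-1/5*, -3:-1/3, -5:-1/1
pass> [5] X move#2: -1:+1/4*, -3:+1/2, -5:+1/0
pass> [4] O move#3: -1:-1/3*, -3:-1/1
pass> [3] X move#4: -1:+1/2*, -3:+1/0
pass> [2] O move#5: -1:-1/1*
pass> [1] X move#6: -1:+1/0*
pass> [0] end (terminal -1, O#7); searched 6 to 8
for X: play -1, pass +1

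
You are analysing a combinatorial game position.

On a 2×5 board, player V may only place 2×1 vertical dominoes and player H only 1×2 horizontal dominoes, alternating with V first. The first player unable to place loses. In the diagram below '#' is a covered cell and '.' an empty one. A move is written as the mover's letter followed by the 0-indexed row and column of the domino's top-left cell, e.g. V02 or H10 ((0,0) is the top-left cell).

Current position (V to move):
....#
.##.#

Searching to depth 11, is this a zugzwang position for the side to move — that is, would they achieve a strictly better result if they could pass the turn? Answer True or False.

[....#/.##.#] V move#1: V00:-1/#...#/###.#*, V03:-1/...##/.####
[#...#/###.#] H move#2: H01:-1/###.#/###.#, H02:+1/#.###/###.#*
[#.###/###.#] end (terminal -1, V#3); searched ....#/.##.# to 11
suppose V passes — search the same position with H to move:
pass> [....#/.##.#] H move#1: H00:-1/##..#/.##.#*, H01:-1/.##.#/.##.#, H02:-1/..###/.##.#
pass> [##..#/.##.#] V move#2: V03:+1/##.##/.####*
pass> [##.##/.####] end (terminal -1, H#3); searched ....#/.##.# to 11
for V: play -1, pass +1

zugzwang(....#/.##.#, V) = True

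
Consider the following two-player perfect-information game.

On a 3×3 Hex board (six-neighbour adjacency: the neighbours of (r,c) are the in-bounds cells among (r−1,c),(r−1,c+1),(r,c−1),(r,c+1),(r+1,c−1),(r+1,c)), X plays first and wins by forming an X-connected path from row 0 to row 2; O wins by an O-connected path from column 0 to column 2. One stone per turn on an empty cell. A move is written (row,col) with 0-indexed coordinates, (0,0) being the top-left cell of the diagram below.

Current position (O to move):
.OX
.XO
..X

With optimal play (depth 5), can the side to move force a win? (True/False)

p1 O@[.OX/.XO/..X]: (0,0)[OOX/.XO/..X]-1* (1,0)[.OX/OXO/..X]-1 (2,0)[.OX/.XO/O.X]-1 (2,1)[.OX/.XO/.OX]-1
p2 X@[OOX/.XO/..X]: (1,0)[OOX/XXO/..X]+1* (2,0)[OOX/.XO/X.X]+1 (2,1)[OOX/.XO/.XX]+1
p3 O@[OOX/XXO/..X]: (2,0)[OOX/XXO/O.X]-1* (2,1)[OOX/XXO/.OX]-1
p4 X@[OOX/XXO/O.X]: (2,1)[OOX/XXO/OXX]+1*
p5 O@[OOX/XXO/OXX] terminal -1; root [.OX/.XO/..X] d5

O winning at [.OX/.XO/..X]: False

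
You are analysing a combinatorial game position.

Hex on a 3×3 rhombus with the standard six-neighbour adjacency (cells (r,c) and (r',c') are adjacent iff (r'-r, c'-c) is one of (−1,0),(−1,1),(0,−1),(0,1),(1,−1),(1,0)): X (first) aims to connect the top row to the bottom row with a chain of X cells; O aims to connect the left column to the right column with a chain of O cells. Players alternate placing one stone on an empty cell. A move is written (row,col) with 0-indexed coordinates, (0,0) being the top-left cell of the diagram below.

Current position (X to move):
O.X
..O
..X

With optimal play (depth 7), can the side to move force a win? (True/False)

p1 X@[O.X/..O/..X]: (0,1)[OXX/..O/..X]-1 (1,0)[O.X/X.O/..X]-1 (1,1)[O.X/.XO/..X]+1* (2,0)[O.X/..O/X.X]-1 (2,1)[O.X/..O/.XX]-1
p2 O@[O.X/.XO/..X]: (0,1)[OOX/.XO/..X]-1* (1,0)[O.X/OXO/..X]-1 (2,0)[O.X/.XO/O.X]-1 (2,1)[O.X/.XO/.OX]-1
p3 X@[OOX/.XO/..X]: (1,0)[OOX/XXO/..X]+1* (2,0)[OOX/.XO/X.X]+1 (2,1)[OOX/.XO/.XX]+1
p4 O@[OOX/XXO/..X]: (2,0)[OOX/XXO/O.X]-1* (2,1)[OOX/XXO/.OX]-1
p5 X@[OOX/XXO/O.X]: (2,1)[OOX/XXO/OXX]+1*
p6 O@[OOX/XXO/OXX] terminal -1; root [O.X/..O/..X] d7

X winning at [O.X/..O/..X]: True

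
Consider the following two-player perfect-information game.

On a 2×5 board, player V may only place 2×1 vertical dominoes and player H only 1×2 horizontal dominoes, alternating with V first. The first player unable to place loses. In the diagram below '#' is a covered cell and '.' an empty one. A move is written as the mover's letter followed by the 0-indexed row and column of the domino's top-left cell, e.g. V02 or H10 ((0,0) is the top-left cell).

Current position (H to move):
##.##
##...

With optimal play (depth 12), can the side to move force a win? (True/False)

p1 H@[##.##/##...]: H12[##.##/####.]+1* H13[##.##/##.##]-1
p2 V@[##.##/####.] terminal -1; root [##.##/##...] d12

H winning at [##.##/##...]: True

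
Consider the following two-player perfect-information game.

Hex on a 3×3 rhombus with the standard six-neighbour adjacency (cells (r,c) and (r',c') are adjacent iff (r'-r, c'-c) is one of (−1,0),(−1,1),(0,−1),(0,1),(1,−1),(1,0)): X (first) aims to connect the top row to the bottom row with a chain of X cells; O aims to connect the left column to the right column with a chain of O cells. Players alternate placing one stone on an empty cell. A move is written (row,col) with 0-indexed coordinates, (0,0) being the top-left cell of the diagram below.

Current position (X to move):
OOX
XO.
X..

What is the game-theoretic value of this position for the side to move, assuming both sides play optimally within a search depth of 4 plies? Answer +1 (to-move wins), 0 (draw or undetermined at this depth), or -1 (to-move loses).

value(OOX/XO./X.., X) = +1

[OOX/XO./X..] X move#1: (1,2):+1/OOX/XOX/X..*, (2,1):-1/OOX/XO./XX., (2,2):-1/OOX/XO./X.X
[OOX/XOX/X..] O move#2: (2,1):-1/OOX/XOX/XO.*, (2,2):-1/OOX/XOX/X.O
[OOX/XOX/XO.] X move#3: (2,2):+1/OOX/XOX/XOX*
[OOX/XOX/XOX] end (terminal -1, O#4); searched OOX/XO./X.. to 4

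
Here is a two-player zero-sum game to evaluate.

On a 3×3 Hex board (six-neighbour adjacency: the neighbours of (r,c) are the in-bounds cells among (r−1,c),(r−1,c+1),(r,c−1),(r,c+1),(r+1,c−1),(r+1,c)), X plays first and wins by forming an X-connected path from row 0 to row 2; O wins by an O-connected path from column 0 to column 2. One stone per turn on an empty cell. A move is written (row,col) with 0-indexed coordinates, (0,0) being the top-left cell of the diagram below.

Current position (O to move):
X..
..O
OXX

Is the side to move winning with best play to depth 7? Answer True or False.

[X../..O/OXX] O move#1: (0,1):-1/XO./..O/OXX, (0,2):-1/X.O/..O/OXX, (1,0):-1/X../O.O/OXX, (1,1):+1/X../.OO/OXX*
[X../.OO/OXX] end (terminal -1, X#2); searched X../..O/OXX to 7

O winning at [X../..O/OXX]: True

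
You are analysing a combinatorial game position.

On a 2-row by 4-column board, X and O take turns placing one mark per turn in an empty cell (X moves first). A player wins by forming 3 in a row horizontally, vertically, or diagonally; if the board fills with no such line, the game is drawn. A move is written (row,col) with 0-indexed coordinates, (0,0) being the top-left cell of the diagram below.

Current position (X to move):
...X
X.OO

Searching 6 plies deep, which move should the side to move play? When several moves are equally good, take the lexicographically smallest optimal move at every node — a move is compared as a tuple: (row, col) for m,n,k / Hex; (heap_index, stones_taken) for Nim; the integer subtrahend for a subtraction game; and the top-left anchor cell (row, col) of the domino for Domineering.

X's best at [...X/X.OO]: (1,1)

[...X/X.OO] X move#1: (0,0):-1/X..X/X.OO, (0,1):-1/.X.X/X.OO, (0,2):-1/..XX/X.OO, (1,1):+0/...X/XXOO*
[...X/XXOO] O move#2: (0,0):+0/O..X/XXOO*, (0,1):+0/.O.X/XXOO, (0,2):+0/..OX/XXOO
[O..X/XXOO] X move#3: (0,1):+0/OX.X/XXOO*, (0,2):+0/O.XX/XXOO
[OX.X/XXOO] O move#4: (0,2):+0/OXOX/XXOO*
[OXOX/XXOO] end (terminal +0, X#5); searched ...X/X.OO to 6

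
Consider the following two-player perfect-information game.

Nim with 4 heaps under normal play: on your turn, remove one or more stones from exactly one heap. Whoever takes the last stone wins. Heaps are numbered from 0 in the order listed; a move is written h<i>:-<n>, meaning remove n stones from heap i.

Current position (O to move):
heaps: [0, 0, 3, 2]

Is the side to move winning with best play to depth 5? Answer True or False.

[(0,0,3,2)] O move#1: h2:-1:+1/(0,0,2,2)*, h2:-2:-1/(0,0,1,2), h2:-3:-1/(0,0,0,2), h3:-1:-1/(0,0,3,1), h3:-2:-1/(0,0,3,0)
[(0,0,2,2)] X move#2: h2:-1:-1/(0,0,1,2)*, h2:-2:-1/(0,0,0,2), h3:-1:-1/(0,0,2,1), h3:-2:-1/(0,0,2,0)
[(0,0,1,2)] O move#3: h2:-1:-1/(0,0,0,2), h3:-1:+1/(0,0,1,1)*, h3:-2:-1/(0,0,1,0)
[(0,0,1,1)] X move#4: h2:-1:-1/(0,0,0,1)*, h3:-1:-1/(0,0,1,0)
[(0,0,0,1)] O move#5: h3:-1:+1/(0,0,0,0)*
[(0,0,0,0)] end (terminal -1, X#6); searched (0,0,3,2) to 5

O winning at [(0,0,3,2)]: True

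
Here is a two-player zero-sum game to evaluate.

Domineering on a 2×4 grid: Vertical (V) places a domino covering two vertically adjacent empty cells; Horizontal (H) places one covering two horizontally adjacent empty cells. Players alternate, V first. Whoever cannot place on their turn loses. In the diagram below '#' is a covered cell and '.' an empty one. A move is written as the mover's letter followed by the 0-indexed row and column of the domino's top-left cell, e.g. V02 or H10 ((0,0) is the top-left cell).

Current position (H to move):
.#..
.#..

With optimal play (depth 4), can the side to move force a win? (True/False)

p1 H@[.#../.#..]: H02[.###/.#..]+1* H12[.#../.###]+1
p2 V@[.###/.#..]: V00[####/##..]-1*
p3 H@[####/##..]: H12[####/####]+1*
p4 V@[####/####] terminal -1; root [.#../.#..] d4

H winning at [.#../.#..]: True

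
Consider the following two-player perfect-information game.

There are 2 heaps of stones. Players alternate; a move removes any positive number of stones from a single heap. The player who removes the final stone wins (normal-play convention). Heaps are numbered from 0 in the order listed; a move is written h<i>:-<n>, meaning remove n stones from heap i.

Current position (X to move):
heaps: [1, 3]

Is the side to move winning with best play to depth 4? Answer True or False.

ply 1, X at (1,3) | h0:-1=-1→(0,3); h1:-1=-1→(1,2); h1:-2=+1→(1,1)*; h1:-3=-1→(1,0)
ply 2, O at (1,1) | h0:-1=-1→(0,1)*; h1:-1=-1→(1,0)
ply 3, X at (0,1) | h1:-1=+1→(0,0)*
ply 4: (0,0) is terminal -1 (O); from (1,3) depth 4

X winning at [(1,3)]: True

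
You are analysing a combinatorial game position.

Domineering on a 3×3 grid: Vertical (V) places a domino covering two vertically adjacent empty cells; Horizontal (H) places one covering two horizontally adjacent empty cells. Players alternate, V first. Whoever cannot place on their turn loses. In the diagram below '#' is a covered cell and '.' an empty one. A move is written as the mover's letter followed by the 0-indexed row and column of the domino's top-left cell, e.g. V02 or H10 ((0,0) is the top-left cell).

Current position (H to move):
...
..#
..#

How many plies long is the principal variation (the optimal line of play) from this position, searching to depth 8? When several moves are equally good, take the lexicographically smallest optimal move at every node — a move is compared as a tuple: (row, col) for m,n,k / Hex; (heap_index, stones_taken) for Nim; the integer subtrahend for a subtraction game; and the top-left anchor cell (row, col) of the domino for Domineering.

[.../..#/..#] H move#1: H00:-1/##./..#/..#, H01:-1/.##/..#/..#, H10:+1/.../###/..#*, H20:-1/.../..#/###
[.../###/..#] end (terminal -1, V#2); searched .../..#/..# to 8

PV length from [.../..#/..#]: 1 ply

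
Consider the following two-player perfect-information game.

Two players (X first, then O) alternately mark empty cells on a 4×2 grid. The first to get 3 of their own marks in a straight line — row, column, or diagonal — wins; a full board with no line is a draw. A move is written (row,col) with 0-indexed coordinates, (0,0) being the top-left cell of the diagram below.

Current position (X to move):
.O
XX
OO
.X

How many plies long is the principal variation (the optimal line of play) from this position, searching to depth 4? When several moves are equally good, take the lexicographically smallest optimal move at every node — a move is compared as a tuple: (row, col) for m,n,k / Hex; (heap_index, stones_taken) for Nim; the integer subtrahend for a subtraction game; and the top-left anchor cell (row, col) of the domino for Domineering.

ply 1, X at .O/XX/OO/.X | (0,0)=+0→XO/XX/OO/.X*; (3,0)=+0→.O/XX/OO/XX
ply 2, O at XO/XX/OO/.X | (3,0)=+0→XO/XX/OO/OX*
ply 3: XO/XX/OO/OX is terminal +0 (X); from .O/XX/OO/.X depth 4

PV length from [.O/XX/OO/.X]: 2 plies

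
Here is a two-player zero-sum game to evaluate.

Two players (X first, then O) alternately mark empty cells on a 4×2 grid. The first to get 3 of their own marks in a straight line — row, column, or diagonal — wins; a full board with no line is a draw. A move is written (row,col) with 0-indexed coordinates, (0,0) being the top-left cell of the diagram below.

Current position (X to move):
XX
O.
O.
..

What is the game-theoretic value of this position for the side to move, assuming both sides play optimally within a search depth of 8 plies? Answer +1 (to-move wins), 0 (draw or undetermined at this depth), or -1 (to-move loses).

ply 1, X at XX/O./O./.. | (1,1)=-1→XX/OX/O./..; (2,1)=-1→XX/O./OX/..; (3,0)=+0→XX/O./O./X.*; (3,1)=-1→XX/O./O./.X
ply 2, O at XX/O./O./X. | (1,1)=+0→XX/OO/O./X.*; (2,1)=+0→XX/O./OO/X.; (3,1)=+0→XX/O./O./XO
ply 3, X at XX/OO/O./X. | (2,1)=+0→XX/OO/OX/X.*; (3,1)=+0→XX/OO/O./XX
ply 4, O at XX/OO/OX/X. | (3,1)=+0→XX/OO/OX/XO*
ply 5: XX/OO/OX/XO is terminal +0 (X); from XX/O./O./.. depth 8

value(XX/O./O./.., X) = 0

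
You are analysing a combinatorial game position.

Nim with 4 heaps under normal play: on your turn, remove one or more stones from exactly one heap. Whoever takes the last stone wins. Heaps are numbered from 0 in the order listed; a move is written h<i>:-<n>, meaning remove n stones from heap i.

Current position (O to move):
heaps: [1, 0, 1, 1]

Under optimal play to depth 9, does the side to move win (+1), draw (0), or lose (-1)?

ply 1, O at (1,0,1,1) | h0:-1=+1→(0,0,1,1)*; h2:-1=+1→(1,0,0,1); h3:-1=+1→(1,0,1,0)
ply 2, X at (0,0,1,1) | h2:-1=-1→(0,0,0,1)*; h3:-1=-1→(0,0,1,0)
ply 3, O at (0,0,0,1) | h3:-1=+1→(0,0,0,0)*
ply 4: (0,0,0,0) is terminal -1 (X); from (1,0,1,1) depth 9

value((1,0,1,1), O) = +1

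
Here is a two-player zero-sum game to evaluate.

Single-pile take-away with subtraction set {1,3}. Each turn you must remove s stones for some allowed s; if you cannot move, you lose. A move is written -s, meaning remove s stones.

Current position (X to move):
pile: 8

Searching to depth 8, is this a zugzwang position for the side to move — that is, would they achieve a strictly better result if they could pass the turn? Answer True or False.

[8] X move#1: -1:-1/7*, -3:-1/5
[7] O move#2: -1:+1/6*, -3:+1/4
[6] X move#3: -1:-1/5*, -3:-1/3
[5] O move#4: -1:+1/4*, -3:+1/2
[4] X move#5: -1:-1/3*, -3:-1/1
[3] O move#6: -1:+1/2*, -3:+1/0
[2] X move#7: -1:-1/1*
[1] O move#8: -1:+1/0*
[0] end (terminal -1, X#9); searched 8 to 8
if X skipped the turn, O would face:
~ [8] O move#1: -1:-1/7*, -3:-1/5
~ [7] X move#2: -1:+1/6*, -3:+1/4
~ [6] O move#3: -1:-1/5*, -3:-1/3
~ [5] X move#4: -1:+1/4*, -3:+1/2
~ [4] O move#5: -1:-1/3*, -3:-1/1
~ [3] X move#6: -1:+1/2*, -3:+1/0
~ [2] O move#7: -1:-1/1*
~ [1] X move#8: -1:+1/0*
~ [0] end (terminal -1, O#9); searched 8 to 8
compare (X): move=-1 vs pass=+1

zugzwang(8, X) = True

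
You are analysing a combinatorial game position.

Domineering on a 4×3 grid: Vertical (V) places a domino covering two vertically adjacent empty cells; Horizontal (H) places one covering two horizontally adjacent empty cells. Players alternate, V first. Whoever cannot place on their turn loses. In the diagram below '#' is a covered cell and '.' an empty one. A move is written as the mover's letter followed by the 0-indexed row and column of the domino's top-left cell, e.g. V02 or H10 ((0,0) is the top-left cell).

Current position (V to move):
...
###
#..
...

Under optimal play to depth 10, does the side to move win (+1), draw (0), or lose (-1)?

value(.../###/#../..., V) = +1

p1 V@[.../###/#../...]: V21[.../###/##./.#.]+1* V22[.../###/#.#/..#]-1
p2 H@[.../###/##./.#.]: H00[##./###/##./.#.]-1* H01[.##/###/##./.#.]-1
p3 V@[##./###/##./.#.]: V22[##./###/###/.##]+1*
p4 H@[##./###/###/.##] terminal -1; root [.../###/#../...] d10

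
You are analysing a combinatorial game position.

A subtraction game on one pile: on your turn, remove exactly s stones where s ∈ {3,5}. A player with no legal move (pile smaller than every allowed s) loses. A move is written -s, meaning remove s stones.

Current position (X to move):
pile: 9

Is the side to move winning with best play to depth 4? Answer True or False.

p1 X@[9]: -3[6]-1* -5[4]-1
p2 O@[6]: -3[3]-1 -5[1]+1*
p3 X@[1] terminal -1; root [9] d4

X winning at [9]: False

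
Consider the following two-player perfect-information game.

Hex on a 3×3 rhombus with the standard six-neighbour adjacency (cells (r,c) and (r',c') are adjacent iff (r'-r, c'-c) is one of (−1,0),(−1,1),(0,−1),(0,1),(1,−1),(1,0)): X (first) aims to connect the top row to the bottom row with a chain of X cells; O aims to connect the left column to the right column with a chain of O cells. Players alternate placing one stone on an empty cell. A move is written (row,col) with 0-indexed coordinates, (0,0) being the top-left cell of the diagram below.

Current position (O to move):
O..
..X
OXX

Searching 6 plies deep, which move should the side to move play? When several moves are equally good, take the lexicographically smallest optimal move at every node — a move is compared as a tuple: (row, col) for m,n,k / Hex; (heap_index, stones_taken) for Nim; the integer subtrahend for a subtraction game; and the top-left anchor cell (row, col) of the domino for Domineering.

[O../..X/OXX] O move#1: (0,1):-1/OO./..X/OXX, (0,2):+1/O.O/..X/OXX*, (1,0):-1/O../O.X/OXX, (1,1):-1/O../.OX/OXX
[O.O/..X/OXX] X move#2: (0,1):-1/OXO/..X/OXX*, (1,0):-1/O.O/X.X/OXX, (1,1):-1/O.O/.XX/OXX
[OXO/..X/OXX] O move#3: (1,0):-1/OXO/O.X/OXX, (1,1):+1/OXO/.OX/OXX*
[OXO/.OX/OXX] end (terminal -1, X#4); searched O../..X/OXX to 6

O's best at [O../..X/OXX]: (0,2)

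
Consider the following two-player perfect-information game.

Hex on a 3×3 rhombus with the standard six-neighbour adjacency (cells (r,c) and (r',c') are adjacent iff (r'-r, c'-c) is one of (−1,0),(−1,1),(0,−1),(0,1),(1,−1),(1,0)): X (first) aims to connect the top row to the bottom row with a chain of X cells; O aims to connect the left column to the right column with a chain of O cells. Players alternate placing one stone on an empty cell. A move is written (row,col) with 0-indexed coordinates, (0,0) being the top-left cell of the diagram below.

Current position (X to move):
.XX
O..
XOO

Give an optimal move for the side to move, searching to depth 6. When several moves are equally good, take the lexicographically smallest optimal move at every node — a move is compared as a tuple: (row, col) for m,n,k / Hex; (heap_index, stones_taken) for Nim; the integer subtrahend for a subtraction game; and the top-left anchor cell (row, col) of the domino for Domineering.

X's best at [.XX/O../XOO]: (1,1)

[.XX/O../XOO] X move#1: (0,0):-1/XXX/O../XOO, (1,1):+1/.XX/OX./XOO*, (1,2):-1/.XX/O.X/XOO
[.XX/OX./XOO] end (terminal -1, O#2); searched .XX/O../XOO to 6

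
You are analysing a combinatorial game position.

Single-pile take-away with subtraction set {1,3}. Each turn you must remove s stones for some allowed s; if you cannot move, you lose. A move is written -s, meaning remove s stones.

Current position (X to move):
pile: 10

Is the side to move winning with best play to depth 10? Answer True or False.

ply 1, X at 10 | -1=-1→9*; -3=-1→7
ply 2, O at 9 | -1=+1→8*; -3=+1→6
ply 3, X at 8 | -1=-1→7*; -3=-1→5
ply 4, O at 7 | -1=+1→6*; -3=+1→4
ply 5, X at 6 | -1=-1→5*; -3=-1→3
ply 6, O at 5 | -1=+1→4*; -3=+1→2
ply 7, X at 4 | -1=-1→3*; -3=-1→1
ply 8, O at 3 | -1=+1→2*; -3=+1→0
ply 9, X at 2 | -1=-1→1*
ply 10, O at 1 | -1=+1→0*
ply 11: 0 is terminal -1 (X); from 10 depth 10

X winning at [10]: False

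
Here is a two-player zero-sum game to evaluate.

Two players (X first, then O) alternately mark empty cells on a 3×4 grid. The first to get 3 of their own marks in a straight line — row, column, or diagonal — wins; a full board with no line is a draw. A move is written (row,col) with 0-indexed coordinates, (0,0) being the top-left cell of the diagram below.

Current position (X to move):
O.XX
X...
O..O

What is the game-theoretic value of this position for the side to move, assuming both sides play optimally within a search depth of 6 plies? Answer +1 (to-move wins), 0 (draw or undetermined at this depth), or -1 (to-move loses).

[O.XX/X.../O..O] X move#1: (0,1):+1/OXXX/X.../O..O*, (1,1):+1/O.XX/XX../O..O, (1,2):+1/O.XX/X.X./O..O, (1,3):+1/O.XX/X..X/O..O, (2,1):+1/O.XX/X.../OX.O, (2,2):+1/O.XX/X.../O.XO
[OXXX/X.../O..O] end (terminal -1, O#2); searched O.XX/X.../O..O to 6

value(O.XX/X.../O..O, X) = +1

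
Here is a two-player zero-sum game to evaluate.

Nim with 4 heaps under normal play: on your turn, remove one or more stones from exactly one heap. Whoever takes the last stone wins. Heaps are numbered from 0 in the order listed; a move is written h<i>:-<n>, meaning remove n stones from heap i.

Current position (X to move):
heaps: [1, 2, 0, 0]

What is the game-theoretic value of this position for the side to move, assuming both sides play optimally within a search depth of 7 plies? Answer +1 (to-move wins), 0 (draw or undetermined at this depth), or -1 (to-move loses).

value((1,2,0,0), X) = +1

p1 X@[(1,2,0,0)]: h0:-1[(0,2,0,0)]-1 h1:-1[(1,1,0,0)]+1* h1:-2[(1,0,0,0)]-1
p2 O@[(1,1,0,0)]: h0:-1[(0,1,0,0)]-1* h1:-1[(1,0,0,0)]-1
p3 X@[(0,1,0,0)]: h1:-1[(0,0,0,0)]+1*
p4 O@[(0,0,0,0)] terminal -1; root [(1,2,0,0)] d7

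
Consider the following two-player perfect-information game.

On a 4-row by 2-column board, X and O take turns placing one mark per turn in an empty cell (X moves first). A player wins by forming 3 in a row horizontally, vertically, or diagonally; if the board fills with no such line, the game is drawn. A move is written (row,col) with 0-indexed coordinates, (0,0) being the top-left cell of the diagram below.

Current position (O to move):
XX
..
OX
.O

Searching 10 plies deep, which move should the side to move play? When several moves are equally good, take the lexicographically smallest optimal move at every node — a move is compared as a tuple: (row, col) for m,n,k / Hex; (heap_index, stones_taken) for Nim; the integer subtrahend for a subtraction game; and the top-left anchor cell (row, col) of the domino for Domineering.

O's best at [XX/../OX/.O]: (1,1)

p1 O@[XX/../OX/.O]: (1,0)[XX/O./OX/.O]-1 (1,1)[XX/.O/OX/.O]+0* (3,0)[XX/../OX/OO]-1
p2 X@[XX/.O/OX/.O]: (1,0)[XX/XO/OX/.O]+0* (3,0)[XX/.O/OX/XO]+0
p3 O@[XX/XO/OX/.O]: (3,0)[XX/XO/OX/OO]+0*
p4 X@[XX/XO/OX/OO] terminal +0; root [XX/../OX/.O] d10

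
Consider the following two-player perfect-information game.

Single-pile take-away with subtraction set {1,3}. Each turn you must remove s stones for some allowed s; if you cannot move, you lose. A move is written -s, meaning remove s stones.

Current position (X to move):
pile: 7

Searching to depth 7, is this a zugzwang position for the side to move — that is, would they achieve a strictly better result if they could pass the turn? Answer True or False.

zugzwang(7, X) = False

p1 X@[7]: -1[6]+1* -3[4]+1
p2 O@[6]: -1[5]-1* -3[3]-1
p3 X@[5]: -1[4]+1* -3[2]+1
p4 O@[4]: -1[3]-1* -3[1]-1
p5 X@[3]: -1[2]+1* -3[0]+1
p6 O@[2]: -1[1]-1*
p7 X@[1]: -1[0]+1*
p8 O@[0] terminal -1; root [7] d7
if X skipped the turn, O would face:
~ p1 O@[7]: -1[6]+1* -3[4]+1
~ p2 X@[6]: -1[5]-1* -3[3]-1
~ p3 O@[5]: -1[4]+1* -3[2]+1
~ p4 X@[4]: -1[3]-1* -3[1]-1
~ p5 O@[3]: -1[2]+1* -3[0]+1
~ p6 X@[2]: -1[1]-1*
~ p7 O@[1]: -1[0]+1*
~ p8 X@[0] terminal -1; root [7] d7
compare (X): move=+1 vs pass=-1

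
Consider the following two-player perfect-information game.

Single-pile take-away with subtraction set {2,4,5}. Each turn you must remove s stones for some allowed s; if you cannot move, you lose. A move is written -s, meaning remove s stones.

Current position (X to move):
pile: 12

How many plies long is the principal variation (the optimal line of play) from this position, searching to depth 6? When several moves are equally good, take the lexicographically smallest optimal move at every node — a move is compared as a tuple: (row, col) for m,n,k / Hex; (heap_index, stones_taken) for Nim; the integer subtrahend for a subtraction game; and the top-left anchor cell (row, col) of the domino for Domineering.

[12] X move#1: -2:-1/10, -4:+1/8*, -5:+1/7
[8] O move#2: -2:-1/6*, -4:-1/4, -5:-1/3
[6] X move#3: -2:-1/4, -4:-1/2, -5:+1/1*
[1] end (terminal -1, O#4); searched 12 to 6

PV length from [12]: 3 plies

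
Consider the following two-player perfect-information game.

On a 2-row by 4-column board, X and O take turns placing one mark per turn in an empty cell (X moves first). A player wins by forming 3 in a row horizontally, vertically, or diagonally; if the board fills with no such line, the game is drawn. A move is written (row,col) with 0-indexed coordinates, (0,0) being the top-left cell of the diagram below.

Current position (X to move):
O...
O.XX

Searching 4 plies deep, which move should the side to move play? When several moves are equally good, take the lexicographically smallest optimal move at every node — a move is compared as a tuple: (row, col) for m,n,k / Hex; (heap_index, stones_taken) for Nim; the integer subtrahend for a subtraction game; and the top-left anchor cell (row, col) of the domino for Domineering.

p1 X@[O.../O.XX]: (0,1)[OX../O.XX]+0 (0,2)[O.X./O.XX]+0 (0,3)[O..X/O.XX]+0 (1,1)[O.../OXXX]+1*
p2 O@[O.../OXXX] terminal -1; root [O.../O.XX] d4

X's best at [O.../O.XX]: (1,1)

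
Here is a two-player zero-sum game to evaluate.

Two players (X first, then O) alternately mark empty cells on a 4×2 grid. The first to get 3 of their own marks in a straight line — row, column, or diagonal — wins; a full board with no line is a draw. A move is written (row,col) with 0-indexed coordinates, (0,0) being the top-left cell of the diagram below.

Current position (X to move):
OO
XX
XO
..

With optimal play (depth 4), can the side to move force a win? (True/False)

p1 X@[OO/XX/XO/..]: (3,0)[OO/XX/XO/X.]+1* (3,1)[OO/XX/XO/.X]+0
p2 O@[OO/XX/XO/X.] terminal -1; root [OO/XX/XO/..] d4

X winning at [OO/XX/XO/..]: True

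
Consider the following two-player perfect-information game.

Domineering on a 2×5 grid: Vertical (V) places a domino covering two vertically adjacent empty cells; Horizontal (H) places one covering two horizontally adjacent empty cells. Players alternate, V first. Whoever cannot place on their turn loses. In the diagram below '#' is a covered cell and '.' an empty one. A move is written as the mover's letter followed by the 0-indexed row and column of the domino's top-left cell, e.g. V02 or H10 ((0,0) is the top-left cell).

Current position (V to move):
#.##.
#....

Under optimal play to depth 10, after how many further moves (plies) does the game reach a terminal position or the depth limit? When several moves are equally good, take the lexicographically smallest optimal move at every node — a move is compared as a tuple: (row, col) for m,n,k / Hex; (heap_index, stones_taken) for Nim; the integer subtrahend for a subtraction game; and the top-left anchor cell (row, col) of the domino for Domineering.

PV length from [#.##./#....]: 2 plies

ply 1, V at #.##./#.... | V01=-1→####./##...*; V04=-1→#.###/#...#
ply 2, H at ####./##... | H12=-1→####./####.; H13=+1→####./##.##*
ply 3: ####./##.## is terminal -1 (V); from #.##./#.... depth 10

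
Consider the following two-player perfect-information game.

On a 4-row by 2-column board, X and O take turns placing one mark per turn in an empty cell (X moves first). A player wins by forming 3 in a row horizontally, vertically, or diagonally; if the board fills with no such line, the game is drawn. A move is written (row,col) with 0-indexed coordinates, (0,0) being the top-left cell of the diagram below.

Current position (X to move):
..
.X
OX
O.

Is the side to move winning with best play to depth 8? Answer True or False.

X winning at [../.X/OX/O.]: True

ply 1, X at ../.X/OX/O. | (0,0)=-1→X./.X/OX/O.; (0,1)=+1→.X/.X/OX/O.*; (1,0)=+1→../XX/OX/O.; (3,1)=+1→../.X/OX/OX
ply 2: .X/.X/OX/O. is terminal -1 (O); from ../.X/OX/O. depth 8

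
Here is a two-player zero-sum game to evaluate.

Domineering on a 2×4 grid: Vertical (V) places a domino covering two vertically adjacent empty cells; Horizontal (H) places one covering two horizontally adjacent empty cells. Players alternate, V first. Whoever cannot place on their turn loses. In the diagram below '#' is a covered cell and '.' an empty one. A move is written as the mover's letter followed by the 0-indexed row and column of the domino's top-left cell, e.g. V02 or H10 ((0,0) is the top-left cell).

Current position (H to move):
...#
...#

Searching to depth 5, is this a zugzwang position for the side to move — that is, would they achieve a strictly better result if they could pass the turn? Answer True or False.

p1 H@[...#/...#]: H00[##.#/...#]+1* H01[.###/...#]+1 H10[...#/##.#]+1 H11[...#/.###]+1
p2 V@[##.#/...#]: V02[####/..##]-1*
p3 H@[####/..##]: H10[####/####]+1*
p4 V@[####/####] terminal -1; root [...#/...#] d5
pass branch (V moves first from the same position):
  | p1 V@[...#/...#]: V00[#..#/#..#]-1 V01[.#.#/.#.#]+1* V02[..##/..##]-1
  | p2 H@[.#.#/.#.#] terminal -1; root [...#/...#] d5
H moving scores +1; H passing scores -1

zugzwang(...#/...#, H) = False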